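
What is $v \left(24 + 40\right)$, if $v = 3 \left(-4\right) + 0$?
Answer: $-768$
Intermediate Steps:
$v = -12$ ($v = -12 + 0 = -12$)
$v \left(24 + 40\right) = - 12 \left(24 + 40\right) = \left(-12\right) 64 = -768$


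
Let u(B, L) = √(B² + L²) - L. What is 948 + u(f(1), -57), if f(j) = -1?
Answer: 1005 + 5*√130 ≈ 1062.0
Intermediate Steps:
948 + u(f(1), -57) = 948 + (√((-1)² + (-57)²) - 1*(-57)) = 948 + (√(1 + 3249) + 57) = 948 + (√3250 + 57) = 948 + (5*√130 + 57) = 948 + (57 + 5*√130) = 1005 + 5*√130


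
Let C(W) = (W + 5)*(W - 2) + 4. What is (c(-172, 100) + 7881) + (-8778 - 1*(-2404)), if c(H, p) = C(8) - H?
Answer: 1761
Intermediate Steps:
C(W) = 4 + (-2 + W)*(5 + W) (C(W) = (5 + W)*(-2 + W) + 4 = (-2 + W)*(5 + W) + 4 = 4 + (-2 + W)*(5 + W))
c(H, p) = 82 - H (c(H, p) = (-6 + 8² + 3*8) - H = (-6 + 64 + 24) - H = 82 - H)
(c(-172, 100) + 7881) + (-8778 - 1*(-2404)) = ((82 - 1*(-172)) + 7881) + (-8778 - 1*(-2404)) = ((82 + 172) + 7881) + (-8778 + 2404) = (254 + 7881) - 6374 = 8135 - 6374 = 1761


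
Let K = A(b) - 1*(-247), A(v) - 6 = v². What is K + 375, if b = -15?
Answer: 853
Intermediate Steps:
A(v) = 6 + v²
K = 478 (K = (6 + (-15)²) - 1*(-247) = (6 + 225) + 247 = 231 + 247 = 478)
K + 375 = 478 + 375 = 853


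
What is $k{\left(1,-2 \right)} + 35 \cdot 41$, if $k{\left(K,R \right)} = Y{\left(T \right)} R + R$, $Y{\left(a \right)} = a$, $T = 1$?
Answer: $1431$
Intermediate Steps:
$k{\left(K,R \right)} = 2 R$ ($k{\left(K,R \right)} = 1 R + R = R + R = 2 R$)
$k{\left(1,-2 \right)} + 35 \cdot 41 = 2 \left(-2\right) + 35 \cdot 41 = -4 + 1435 = 1431$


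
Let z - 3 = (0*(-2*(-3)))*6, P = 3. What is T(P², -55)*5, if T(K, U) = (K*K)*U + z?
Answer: -22260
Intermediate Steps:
z = 3 (z = 3 + (0*(-2*(-3)))*6 = 3 + (0*6)*6 = 3 + 0*6 = 3 + 0 = 3)
T(K, U) = 3 + U*K² (T(K, U) = (K*K)*U + 3 = K²*U + 3 = U*K² + 3 = 3 + U*K²)
T(P², -55)*5 = (3 - 55*(3²)²)*5 = (3 - 55*9²)*5 = (3 - 55*81)*5 = (3 - 4455)*5 = -4452*5 = -22260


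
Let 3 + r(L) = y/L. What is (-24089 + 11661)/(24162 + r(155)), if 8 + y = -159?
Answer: -963170/1872239 ≈ -0.51445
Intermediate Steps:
y = -167 (y = -8 - 159 = -167)
r(L) = -3 - 167/L
(-24089 + 11661)/(24162 + r(155)) = (-24089 + 11661)/(24162 + (-3 - 167/155)) = -12428/(24162 + (-3 - 167*1/155)) = -12428/(24162 + (-3 - 167/155)) = -12428/(24162 - 632/155) = -12428/3744478/155 = -12428*155/3744478 = -963170/1872239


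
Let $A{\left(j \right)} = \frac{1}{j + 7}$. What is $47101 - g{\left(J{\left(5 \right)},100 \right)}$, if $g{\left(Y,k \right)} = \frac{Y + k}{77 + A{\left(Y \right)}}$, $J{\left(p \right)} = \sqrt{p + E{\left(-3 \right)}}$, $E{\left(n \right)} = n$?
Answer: $\frac{6587882670}{139871} - \frac{1863 \sqrt{2}}{139871} \approx 47100.0$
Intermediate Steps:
$A{\left(j \right)} = \frac{1}{7 + j}$
$J{\left(p \right)} = \sqrt{-3 + p}$ ($J{\left(p \right)} = \sqrt{p - 3} = \sqrt{-3 + p}$)
$g{\left(Y,k \right)} = \frac{Y + k}{77 + \frac{1}{7 + Y}}$
$47101 - g{\left(J{\left(5 \right)},100 \right)} = 47101 - \frac{\left(7 + \sqrt{-3 + 5}\right) \left(\sqrt{-3 + 5} + 100\right)}{540 + 77 \sqrt{-3 + 5}} = 47101 - \frac{\left(7 + \sqrt{2}\right) \left(\sqrt{2} + 100\right)}{540 + 77 \sqrt{2}} = 47101 - \frac{\left(7 + \sqrt{2}\right) \left(100 + \sqrt{2}\right)}{540 + 77 \sqrt{2}}$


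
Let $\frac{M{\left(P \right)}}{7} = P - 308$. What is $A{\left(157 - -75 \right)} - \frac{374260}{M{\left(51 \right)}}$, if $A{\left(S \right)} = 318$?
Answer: $\frac{946342}{1799} \approx 526.04$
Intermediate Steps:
$M{\left(P \right)} = -2156 + 7 P$ ($M{\left(P \right)} = 7 \left(P - 308\right) = 7 \left(-308 + P\right) = -2156 + 7 P$)
$A{\left(157 - -75 \right)} - \frac{374260}{M{\left(51 \right)}} = 318 - \frac{374260}{-2156 + 7 \cdot 51} = 318 - \frac{374260}{-2156 + 357} = 318 - \frac{374260}{-1799} = 318 - 374260 \left(- \frac{1}{1799}\right) = 318 - - \frac{374260}{1799} = 318 + \frac{374260}{1799} = \frac{946342}{1799}$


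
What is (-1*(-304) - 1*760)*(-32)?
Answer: 14592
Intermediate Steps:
(-1*(-304) - 1*760)*(-32) = (304 - 760)*(-32) = -456*(-32) = 14592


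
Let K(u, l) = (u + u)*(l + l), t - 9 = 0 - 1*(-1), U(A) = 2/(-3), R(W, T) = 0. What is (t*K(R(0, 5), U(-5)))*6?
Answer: 0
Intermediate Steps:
U(A) = -⅔ (U(A) = 2*(-⅓) = -⅔)
t = 10 (t = 9 + (0 - 1*(-1)) = 9 + (0 + 1) = 9 + 1 = 10)
K(u, l) = 4*l*u (K(u, l) = (2*u)*(2*l) = 4*l*u)
(t*K(R(0, 5), U(-5)))*6 = (10*(4*(-⅔)*0))*6 = (10*0)*6 = 0*6 = 0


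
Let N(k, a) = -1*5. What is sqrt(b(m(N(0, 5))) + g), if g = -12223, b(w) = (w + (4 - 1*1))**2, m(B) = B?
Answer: I*sqrt(12219) ≈ 110.54*I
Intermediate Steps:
N(k, a) = -5
b(w) = (3 + w)**2 (b(w) = (w + (4 - 1))**2 = (w + 3)**2 = (3 + w)**2)
sqrt(b(m(N(0, 5))) + g) = sqrt((3 - 5)**2 - 12223) = sqrt((-2)**2 - 12223) = sqrt(4 - 12223) = sqrt(-12219) = I*sqrt(12219)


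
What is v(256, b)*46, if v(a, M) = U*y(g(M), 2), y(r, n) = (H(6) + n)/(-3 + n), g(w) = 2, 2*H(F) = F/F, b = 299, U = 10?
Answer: -1150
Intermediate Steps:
H(F) = 1/2 (H(F) = (F/F)/2 = (1/2)*1 = 1/2)
y(r, n) = (1/2 + n)/(-3 + n)
v(a, M) = -25 (v(a, M) = 10*((1/2 + 2)/(-3 + 2)) = 10*((5/2)/(-1)) = 10*(-1*5/2) = 10*(-5/2) = -25)
v(256, b)*46 = -25*46 = -1150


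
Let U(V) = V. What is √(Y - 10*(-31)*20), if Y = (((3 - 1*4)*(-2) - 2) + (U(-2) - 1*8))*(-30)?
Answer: 10*√65 ≈ 80.623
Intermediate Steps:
Y = 300 (Y = (((3 - 1*4)*(-2) - 2) + (-2 - 1*8))*(-30) = (((3 - 4)*(-2) - 2) + (-2 - 8))*(-30) = ((-1*(-2) - 2) - 10)*(-30) = ((2 - 2) - 10)*(-30) = (0 - 10)*(-30) = -10*(-30) = 300)
√(Y - 10*(-31)*20) = √(300 - 10*(-31)*20) = √(300 + 310*20) = √(300 + 6200) = √6500 = 10*√65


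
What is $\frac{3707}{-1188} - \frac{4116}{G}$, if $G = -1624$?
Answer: $- \frac{1835}{3132} \approx -0.58589$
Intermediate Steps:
$\frac{3707}{-1188} - \frac{4116}{G} = \frac{3707}{-1188} - \frac{4116}{-1624} = 3707 \left(- \frac{1}{1188}\right) - - \frac{147}{58} = - \frac{337}{108} + \frac{147}{58} = - \frac{1835}{3132}$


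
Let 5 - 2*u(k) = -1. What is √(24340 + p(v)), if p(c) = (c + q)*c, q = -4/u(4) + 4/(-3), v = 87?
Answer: √31677 ≈ 177.98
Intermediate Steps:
u(k) = 3 (u(k) = 5/2 - ½*(-1) = 5/2 + ½ = 3)
q = -8/3 (q = -4/3 + 4/(-3) = -4*⅓ + 4*(-⅓) = -4/3 - 4/3 = -8/3 ≈ -2.6667)
p(c) = c*(-8/3 + c) (p(c) = (c - 8/3)*c = (-8/3 + c)*c = c*(-8/3 + c))
√(24340 + p(v)) = √(24340 + (⅓)*87*(-8 + 3*87)) = √(24340 + (⅓)*87*(-8 + 261)) = √(24340 + (⅓)*87*253) = √(24340 + 7337) = √31677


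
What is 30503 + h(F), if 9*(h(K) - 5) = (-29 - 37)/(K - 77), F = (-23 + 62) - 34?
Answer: 3294875/108 ≈ 30508.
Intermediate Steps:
F = 5 (F = 39 - 34 = 5)
h(K) = 5 - 22/(3*(-77 + K)) (h(K) = 5 + ((-29 - 37)/(K - 77))/9 = 5 + (-66/(-77 + K))/9 = 5 - 22/(3*(-77 + K)))
30503 + h(F) = 30503 + (-1177 + 15*5)/(3*(-77 + 5)) = 30503 + (⅓)*(-1177 + 75)/(-72) = 30503 + (⅓)*(-1/72)*(-1102) = 30503 + 551/108 = 3294875/108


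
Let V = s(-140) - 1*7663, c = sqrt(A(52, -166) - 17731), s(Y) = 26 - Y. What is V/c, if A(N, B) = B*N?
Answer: 7497*I*sqrt(26363)/26363 ≈ 46.173*I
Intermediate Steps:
c = I*sqrt(26363) (c = sqrt(-166*52 - 17731) = sqrt(-8632 - 17731) = sqrt(-26363) = I*sqrt(26363) ≈ 162.37*I)
V = -7497 (V = (26 - 1*(-140)) - 1*7663 = (26 + 140) - 7663 = 166 - 7663 = -7497)
V/c = -7497*(-I*sqrt(26363)/26363) = -(-7497)*I*sqrt(26363)/26363 = 7497*I*sqrt(26363)/26363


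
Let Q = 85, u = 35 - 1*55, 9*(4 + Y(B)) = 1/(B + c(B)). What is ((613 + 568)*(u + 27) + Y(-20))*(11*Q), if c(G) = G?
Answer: 556264973/72 ≈ 7.7259e+6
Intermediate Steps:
Y(B) = -4 + 1/(18*B) (Y(B) = -4 + 1/(9*(B + B)) = -4 + 1/(9*((2*B))) = -4 + (1/(2*B))/9 = -4 + 1/(18*B))
u = -20 (u = 35 - 55 = -20)
((613 + 568)*(u + 27) + Y(-20))*(11*Q) = ((613 + 568)*(-20 + 27) + (-4 + (1/18)/(-20)))*(11*85) = (1181*7 + (-4 + (1/18)*(-1/20)))*935 = (8267 + (-4 - 1/360))*935 = (8267 - 1441/360)*935 = (2974679/360)*935 = 556264973/72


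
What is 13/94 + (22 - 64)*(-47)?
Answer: 185569/94 ≈ 1974.1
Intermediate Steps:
13/94 + (22 - 64)*(-47) = 13*(1/94) - 42*(-47) = 13/94 + 1974 = 185569/94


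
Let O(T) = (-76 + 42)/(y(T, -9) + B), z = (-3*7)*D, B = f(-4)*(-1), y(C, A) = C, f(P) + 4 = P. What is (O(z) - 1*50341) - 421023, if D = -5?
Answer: -53264166/113 ≈ -4.7136e+5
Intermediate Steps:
f(P) = -4 + P
B = 8 (B = (-4 - 4)*(-1) = -8*(-1) = 8)
z = 105 (z = -3*7*(-5) = -21*(-5) = 105)
O(T) = -34/(8 + T) (O(T) = (-76 + 42)/(T + 8) = -34/(8 + T))
(O(z) - 1*50341) - 421023 = (-34/(8 + 105) - 1*50341) - 421023 = (-34/113 - 50341) - 421023 = -5688567/113 - 421023 = -53264166/113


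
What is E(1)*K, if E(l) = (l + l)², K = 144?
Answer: 576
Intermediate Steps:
E(l) = 4*l² (E(l) = (2*l)² = 4*l²)
E(1)*K = (4*1²)*144 = (4*1)*144 = 4*144 = 576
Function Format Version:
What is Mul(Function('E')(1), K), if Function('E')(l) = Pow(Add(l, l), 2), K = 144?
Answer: 576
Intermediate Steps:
Function('E')(l) = Mul(4, Pow(l, 2)) (Function('E')(l) = Pow(Mul(2, l), 2) = Mul(4, Pow(l, 2)))
Mul(Function('E')(1), K) = Mul(Mul(4, Pow(1, 2)), 144) = Mul(Mul(4, 1), 144) = Mul(4, 144) = 576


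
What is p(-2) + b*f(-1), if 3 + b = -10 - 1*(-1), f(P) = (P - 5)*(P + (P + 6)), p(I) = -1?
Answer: 287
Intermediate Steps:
f(P) = (-5 + P)*(6 + 2*P) (f(P) = (-5 + P)*(P + (6 + P)) = (-5 + P)*(6 + 2*P))
b = -12 (b = -3 + (-10 - 1*(-1)) = -3 + (-10 + 1) = -3 - 9 = -12)
p(-2) + b*f(-1) = -1 - 12*(-30 - 4*(-1) + 2*(-1)**2) = -1 - 12*(-30 + 4 + 2*1) = -1 - 12*(-30 + 4 + 2) = -1 - 12*(-24) = -1 + 288 = 287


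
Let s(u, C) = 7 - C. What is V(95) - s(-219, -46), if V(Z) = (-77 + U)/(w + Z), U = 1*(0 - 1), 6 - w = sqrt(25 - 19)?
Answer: -548213/10195 - 78*sqrt(6)/10195 ≈ -53.792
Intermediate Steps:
w = 6 - sqrt(6) (w = 6 - sqrt(25 - 19) = 6 - sqrt(6) ≈ 3.5505)
U = -1 (U = 1*(-1) = -1)
V(Z) = -78/(6 + Z - sqrt(6)) (V(Z) = (-77 - 1)/((6 - sqrt(6)) + Z) = -78/(6 + Z - sqrt(6)))
V(95) - s(-219, -46) = -78/(6 + 95 - sqrt(6)) - (7 - 1*(-46)) = -78/(101 - sqrt(6)) - (7 + 46) = -78/(101 - sqrt(6)) - 1*53 = -78/(101 - sqrt(6)) - 53 = -53 - 78/(101 - sqrt(6))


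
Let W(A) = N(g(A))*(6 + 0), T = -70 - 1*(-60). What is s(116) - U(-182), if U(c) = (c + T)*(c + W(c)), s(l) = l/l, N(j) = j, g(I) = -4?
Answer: -39551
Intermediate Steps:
T = -10 (T = -70 + 60 = -10)
s(l) = 1
W(A) = -24 (W(A) = -4*(6 + 0) = -4*6 = -24)
U(c) = (-24 + c)*(-10 + c) (U(c) = (c - 10)*(c - 24) = (-10 + c)*(-24 + c) = (-24 + c)*(-10 + c))
s(116) - U(-182) = 1 - (240 + (-182)² - 34*(-182)) = 1 - (240 + 33124 + 6188) = 1 - 1*39552 = 1 - 39552 = -39551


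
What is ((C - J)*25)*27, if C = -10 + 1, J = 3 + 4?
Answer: -10800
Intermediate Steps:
J = 7
C = -9
((C - J)*25)*27 = ((-9 - 1*7)*25)*27 = ((-9 - 7)*25)*27 = -16*25*27 = -400*27 = -10800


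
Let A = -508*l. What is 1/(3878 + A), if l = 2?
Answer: 1/2862 ≈ 0.00034941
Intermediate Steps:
A = -1016 (A = -508*2 = -1016)
1/(3878 + A) = 1/(3878 - 1016) = 1/2862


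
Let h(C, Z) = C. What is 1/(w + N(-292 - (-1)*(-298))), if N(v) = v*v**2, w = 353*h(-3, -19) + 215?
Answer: -1/205379844 ≈ -4.8690e-9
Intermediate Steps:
w = -844 (w = 353*(-3) + 215 = -1059 + 215 = -844)
N(v) = v**3
1/(w + N(-292 - (-1)*(-298))) = 1/(-844 + (-292 - (-1)*(-298))**3) = 1/(-844 + (-292 - 1*298)**3) = 1/(-844 + (-292 - 298)**3) = 1/(-844 + (-590)**3) = 1/(-844 - 205379000) = 1/(-205379844) = -1/205379844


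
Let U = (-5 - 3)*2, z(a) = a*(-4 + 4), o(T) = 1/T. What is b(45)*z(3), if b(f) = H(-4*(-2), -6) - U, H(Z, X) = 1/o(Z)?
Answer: 0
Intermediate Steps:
H(Z, X) = Z (H(Z, X) = 1/(1/Z) = Z)
z(a) = 0 (z(a) = a*0 = 0)
U = -16 (U = -8*2 = -16)
b(f) = 24 (b(f) = -4*(-2) - 1*(-16) = 8 + 16 = 24)
b(45)*z(3) = 24*0 = 0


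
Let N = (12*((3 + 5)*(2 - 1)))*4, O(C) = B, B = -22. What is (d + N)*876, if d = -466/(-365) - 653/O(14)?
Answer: 19992702/55 ≈ 3.6350e+5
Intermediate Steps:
O(C) = -22
d = 248597/8030 (d = -466/(-365) - 653/(-22) = -466*(-1/365) - 653*(-1/22) = 466/365 + 653/22 = 248597/8030 ≈ 30.959)
N = 384 (N = (12*(8*1))*4 = (12*8)*4 = 96*4 = 384)
(d + N)*876 = (248597/8030 + 384)*876 = (3332117/8030)*876 = 19992702/55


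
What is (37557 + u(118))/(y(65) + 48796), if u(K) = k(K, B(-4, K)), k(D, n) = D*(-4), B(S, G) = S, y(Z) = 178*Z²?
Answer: 37085/800846 ≈ 0.046307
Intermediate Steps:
k(D, n) = -4*D
u(K) = -4*K
(37557 + u(118))/(y(65) + 48796) = (37557 - 4*118)/(178*65² + 48796) = (37557 - 472)/(178*4225 + 48796) = 37085/(752050 + 48796) = 37085/800846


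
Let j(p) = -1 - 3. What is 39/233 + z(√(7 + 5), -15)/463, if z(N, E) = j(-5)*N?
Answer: 39/233 - 8*√3/463 ≈ 0.13745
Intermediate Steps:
j(p) = -4
z(N, E) = -4*N
39/233 + z(√(7 + 5), -15)/463 = 39/233 - 4*√(7 + 5)/463 = 39*(1/233) - 8*√3*(1/463) = 39/233 - 8*√3*(1/463) = 39/233 - 8*√3/463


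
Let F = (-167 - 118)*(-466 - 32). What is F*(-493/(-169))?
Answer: 69971490/169 ≈ 4.1403e+5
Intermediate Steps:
F = 141930 (F = -285*(-498) = 141930)
F*(-493/(-169)) = 141930*(-493/(-169)) = 141930*(-493*(-1/169)) = 141930*(493/169) = 69971490/169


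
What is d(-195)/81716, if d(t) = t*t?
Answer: 38025/81716 ≈ 0.46533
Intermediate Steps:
d(t) = t**2
d(-195)/81716 = (-195)**2/81716 = 38025*(1/81716) = 38025/81716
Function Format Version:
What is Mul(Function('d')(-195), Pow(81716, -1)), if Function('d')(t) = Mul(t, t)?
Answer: Rational(38025, 81716) ≈ 0.46533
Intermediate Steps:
Function('d')(t) = Pow(t, 2)
Mul(Function('d')(-195), Pow(81716, -1)) = Mul(Pow(-195, 2), Pow(81716, -1)) = Mul(38025, Rational(1, 81716)) = Rational(38025, 81716)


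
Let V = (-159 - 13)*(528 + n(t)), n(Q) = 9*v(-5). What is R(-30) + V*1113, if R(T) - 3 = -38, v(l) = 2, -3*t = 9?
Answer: -104524091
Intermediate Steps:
t = -3 (t = -⅓*9 = -3)
R(T) = -35 (R(T) = 3 - 38 = -35)
n(Q) = 18 (n(Q) = 9*2 = 18)
V = -93912 (V = (-159 - 13)*(528 + 18) = -172*546 = -93912)
R(-30) + V*1113 = -35 - 93912*1113 = -35 - 104524056 = -104524091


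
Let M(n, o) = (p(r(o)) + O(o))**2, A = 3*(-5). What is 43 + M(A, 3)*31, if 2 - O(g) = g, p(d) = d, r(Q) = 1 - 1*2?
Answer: 167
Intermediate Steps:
r(Q) = -1 (r(Q) = 1 - 2 = -1)
O(g) = 2 - g
A = -15
M(n, o) = (1 - o)**2 (M(n, o) = (-1 + (2 - o))**2 = (1 - o)**2)
43 + M(A, 3)*31 = 43 + (-1 + 3)**2*31 = 43 + 2**2*31 = 43 + 4*31 = 43 + 124 = 167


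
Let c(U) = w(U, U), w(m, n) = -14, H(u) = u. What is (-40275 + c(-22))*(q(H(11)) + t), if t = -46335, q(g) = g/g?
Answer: 1866750526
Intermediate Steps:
q(g) = 1
c(U) = -14
(-40275 + c(-22))*(q(H(11)) + t) = (-40275 - 14)*(1 - 46335) = -40289*(-46334) = 1866750526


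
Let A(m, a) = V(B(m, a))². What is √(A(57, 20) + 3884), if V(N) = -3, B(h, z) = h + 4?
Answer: √3893 ≈ 62.394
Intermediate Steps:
B(h, z) = 4 + h
A(m, a) = 9 (A(m, a) = (-3)² = 9)
√(A(57, 20) + 3884) = √(9 + 3884) = √3893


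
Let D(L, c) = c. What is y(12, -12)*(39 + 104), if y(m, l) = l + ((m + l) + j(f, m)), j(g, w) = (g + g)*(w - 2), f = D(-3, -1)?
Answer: -4576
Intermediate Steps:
f = -1
j(g, w) = 2*g*(-2 + w) (j(g, w) = (2*g)*(-2 + w) = 2*g*(-2 + w))
y(m, l) = 4 - m + 2*l (y(m, l) = l + ((m + l) + 2*(-1)*(-2 + m)) = l + ((l + m) + (4 - 2*m)) = l + (4 + l - m) = 4 - m + 2*l)
y(12, -12)*(39 + 104) = (4 - 1*12 + 2*(-12))*(39 + 104) = (4 - 12 - 24)*143 = -32*143 = -4576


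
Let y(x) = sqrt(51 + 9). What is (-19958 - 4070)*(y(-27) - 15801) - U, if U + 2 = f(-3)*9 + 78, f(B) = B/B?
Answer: 379666343 - 48056*sqrt(15) ≈ 3.7948e+8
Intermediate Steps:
y(x) = 2*sqrt(15) (y(x) = sqrt(60) = 2*sqrt(15))
f(B) = 1
U = 85 (U = -2 + (1*9 + 78) = -2 + (9 + 78) = -2 + 87 = 85)
(-19958 - 4070)*(y(-27) - 15801) - U = (-19958 - 4070)*(2*sqrt(15) - 15801) - 1*85 = -24028*(-15801 + 2*sqrt(15)) - 85 = (379666428 - 48056*sqrt(15)) - 85 = 379666343 - 48056*sqrt(15)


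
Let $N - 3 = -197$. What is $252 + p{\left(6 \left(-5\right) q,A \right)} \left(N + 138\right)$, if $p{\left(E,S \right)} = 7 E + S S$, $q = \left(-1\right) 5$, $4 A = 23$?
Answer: $- \frac{120799}{2} \approx -60400.0$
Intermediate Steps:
$N = -194$ ($N = 3 - 197 = -194$)
$A = \frac{23}{4}$ ($A = \frac{1}{4} \cdot 23 = \frac{23}{4} \approx 5.75$)
$q = -5$
$p{\left(E,S \right)} = S^{2} + 7 E$ ($p{\left(E,S \right)} = 7 E + S^{2} = S^{2} + 7 E$)
$252 + p{\left(6 \left(-5\right) q,A \right)} \left(N + 138\right) = 252 + \left(\left(\frac{23}{4}\right)^{2} + 7 \cdot 6 \left(-5\right) \left(-5\right)\right) \left(-194 + 138\right) = 252 + \left(\frac{529}{16} + 7 \left(\left(-30\right) \left(-5\right)\right)\right) \left(-56\right) = 252 + \left(\frac{529}{16} + 7 \cdot 150\right) \left(-56\right) = 252 + \left(\frac{529}{16} + 1050\right) \left(-56\right) = 252 + \frac{17329}{16} \left(-56\right) = 252 - \frac{121303}{2} = - \frac{120799}{2}$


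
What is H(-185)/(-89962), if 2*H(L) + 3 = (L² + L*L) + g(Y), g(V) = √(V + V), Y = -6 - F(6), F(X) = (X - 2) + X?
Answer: -68447/179924 - I*√2/44981 ≈ -0.38042 - 3.144e-5*I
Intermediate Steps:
F(X) = -2 + 2*X (F(X) = (-2 + X) + X = -2 + 2*X)
Y = -16 (Y = -6 - (-2 + 2*6) = -6 - (-2 + 12) = -6 - 1*10 = -6 - 10 = -16)
g(V) = √2*√V (g(V) = √(2*V) = √2*√V)
H(L) = -3/2 + L² + 2*I*√2 (H(L) = -3/2 + ((L² + L*L) + √2*√(-16))/2 = -3/2 + ((L² + L²) + √2*(4*I))/2 = -3/2 + (2*L² + 4*I*√2)/2 = -3/2 + (L² + 2*I*√2) = -3/2 + L² + 2*I*√2)
H(-185)/(-89962) = (-3/2 + (-185)² + 2*I*√2)/(-89962) = (-3/2 + 34225 + 2*I*√2)*(-1/89962) = (68447/2 + 2*I*√2)*(-1/89962) = -68447/179924 - I*√2/44981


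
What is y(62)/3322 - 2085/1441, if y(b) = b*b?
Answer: -63053/217591 ≈ -0.28978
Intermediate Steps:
y(b) = b²
y(62)/3322 - 2085/1441 = 62²/3322 - 2085/1441 = 3844*(1/3322) - 2085*1/1441 = 1922/1661 - 2085/1441 = -63053/217591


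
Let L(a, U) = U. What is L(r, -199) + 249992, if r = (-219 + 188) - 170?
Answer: 249793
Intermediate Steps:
r = -201 (r = -31 - 170 = -201)
L(r, -199) + 249992 = -199 + 249992 = 249793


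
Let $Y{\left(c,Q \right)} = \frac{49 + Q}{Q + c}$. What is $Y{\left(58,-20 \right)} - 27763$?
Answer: $- \frac{1054965}{38} \approx -27762.0$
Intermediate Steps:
$Y{\left(c,Q \right)} = \frac{49 + Q}{Q + c}$
$Y{\left(58,-20 \right)} - 27763 = \frac{49 - 20}{-20 + 58} - 27763 = \frac{1}{38} \cdot 29 - 27763 = \frac{29}{38} - 27763 = - \frac{1054965}{38}$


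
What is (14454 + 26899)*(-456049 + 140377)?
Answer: -13053984216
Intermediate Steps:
(14454 + 26899)*(-456049 + 140377) = 41353*(-315672) = -13053984216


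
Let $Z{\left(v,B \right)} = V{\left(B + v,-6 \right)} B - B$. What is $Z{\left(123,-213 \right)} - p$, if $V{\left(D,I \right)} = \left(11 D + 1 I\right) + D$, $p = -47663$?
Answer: $279194$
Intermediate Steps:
$V{\left(D,I \right)} = I + 12 D$ ($V{\left(D,I \right)} = \left(11 D + I\right) + D = \left(I + 11 D\right) + D = I + 12 D$)
$Z{\left(v,B \right)} = - B + B \left(-6 + 12 B + 12 v\right)$ ($Z{\left(v,B \right)} = \left(-6 + 12 \left(B + v\right)\right) B - B = \left(-6 + \left(12 B + 12 v\right)\right) B - B = \left(-6 + 12 B + 12 v\right) B - B = B \left(-6 + 12 B + 12 v\right) - B = - B + B \left(-6 + 12 B + 12 v\right)$)
$Z{\left(123,-213 \right)} - p = - 213 \left(-7 + 12 \left(-213\right) + 12 \cdot 123\right) - -47663 = - 213 \left(-7 - 2556 + 1476\right) + 47663 = \left(-213\right) \left(-1087\right) + 47663 = 231531 + 47663 = 279194$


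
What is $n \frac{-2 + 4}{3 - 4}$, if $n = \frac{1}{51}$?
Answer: $- \frac{2}{51} \approx -0.039216$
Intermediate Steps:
$n = \frac{1}{51} \approx 0.019608$
$n \frac{-2 + 4}{3 - 4} = \frac{\left(-2 + 4\right) \frac{1}{3 - 4}}{51} = \frac{2 \frac{1}{-1}}{51} = \frac{2 \left(-1\right)}{51} = \frac{1}{51} \left(-2\right) = - \frac{2}{51}$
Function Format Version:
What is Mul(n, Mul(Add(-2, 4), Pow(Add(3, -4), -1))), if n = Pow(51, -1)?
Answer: Rational(-2, 51) ≈ -0.039216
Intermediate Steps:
n = Rational(1, 51) ≈ 0.019608
Mul(n, Mul(Add(-2, 4), Pow(Add(3, -4), -1))) = Mul(Rational(1, 51), Mul(Add(-2, 4), Pow(Add(3, -4), -1))) = Mul(Rational(1, 51), Mul(2, Pow(-1, -1))) = Mul(Rational(1, 51), Mul(2, -1)) = Mul(Rational(1, 51), -2) = Rational(-2, 51)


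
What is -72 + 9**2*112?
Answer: 9000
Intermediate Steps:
-72 + 9**2*112 = -72 + 81*112 = -72 + 9072 = 9000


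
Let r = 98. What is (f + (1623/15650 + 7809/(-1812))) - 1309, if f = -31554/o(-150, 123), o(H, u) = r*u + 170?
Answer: -9502334193087/7221786400 ≈ -1315.8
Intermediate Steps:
o(H, u) = 170 + 98*u (o(H, u) = 98*u + 170 = 170 + 98*u)
f = -15777/6112 (f = -31554/(170 + 98*123) = -31554/(170 + 12054) = -31554/12224 = -31554*1/12224 = -15777/6112 ≈ -2.5813)
(f + (1623/15650 + 7809/(-1812))) - 1309 = (-15777/6112 + (1623/15650 + 7809/(-1812))) - 1309 = (-15777/6112 + (1623*(1/15650) + 7809*(-1/1812))) - 1309 = (-15777/6112 + (1623/15650 - 2603/604)) - 1309 = (-15777/6112 - 19878329/4726300) - 1309 = -49015795487/7221786400 - 1309 = -9502334193087/7221786400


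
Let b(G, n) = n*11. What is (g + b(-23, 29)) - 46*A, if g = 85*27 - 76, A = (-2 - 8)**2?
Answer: -2062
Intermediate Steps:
A = 100 (A = (-10)**2 = 100)
g = 2219 (g = 2295 - 76 = 2219)
b(G, n) = 11*n
(g + b(-23, 29)) - 46*A = (2219 + 11*29) - 46*100 = (2219 + 319) - 4600 = 2538 - 4600 = -2062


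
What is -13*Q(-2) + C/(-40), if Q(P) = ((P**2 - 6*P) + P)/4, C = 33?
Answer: -1853/40 ≈ -46.325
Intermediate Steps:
Q(P) = -5*P/4 + P**2/4 (Q(P) = (P**2 - 5*P)*(1/4) = -5*P/4 + P**2/4)
-13*Q(-2) + C/(-40) = -13*(-2)*(-5 - 2)/4 + 33/(-40) = -13*(-2)*(-7)/4 + 33*(-1/40) = -13*7/2 - 33/40 = -91/2 - 33/40 = -1853/40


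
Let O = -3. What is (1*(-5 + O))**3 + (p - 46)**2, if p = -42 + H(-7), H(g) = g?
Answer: 8513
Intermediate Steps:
p = -49 (p = -42 - 7 = -49)
(1*(-5 + O))**3 + (p - 46)**2 = (1*(-5 - 3))**3 + (-49 - 46)**2 = (1*(-8))**3 + (-95)**2 = (-8)**3 + 9025 = -512 + 9025 = 8513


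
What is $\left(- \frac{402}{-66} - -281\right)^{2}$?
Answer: $\frac{9972964}{121} \approx 82421.0$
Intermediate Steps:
$\left(- \frac{402}{-66} - -281\right)^{2} = \left(\left(-402\right) \left(- \frac{1}{66}\right) + 281\right)^{2} = \left(\frac{67}{11} + 281\right)^{2} = \left(\frac{3158}{11}\right)^{2} = \frac{9972964}{121}$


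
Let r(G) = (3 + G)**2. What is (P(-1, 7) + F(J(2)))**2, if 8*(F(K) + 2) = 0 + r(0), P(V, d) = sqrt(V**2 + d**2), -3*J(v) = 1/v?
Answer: 3249/64 - 35*sqrt(2)/4 ≈ 38.391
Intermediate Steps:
J(v) = -1/(3*v)
F(K) = -7/8 (F(K) = -2 + (0 + (3 + 0)**2)/8 = -2 + (0 + 3**2)/8 = -2 + (0 + 9)/8 = -2 + (1/8)*9 = -2 + 9/8 = -7/8)
(P(-1, 7) + F(J(2)))**2 = (sqrt((-1)**2 + 7**2) - 7/8)**2 = (sqrt(1 + 49) - 7/8)**2 = (sqrt(50) - 7/8)**2 = (5*sqrt(2) - 7/8)**2 = (-7/8 + 5*sqrt(2))**2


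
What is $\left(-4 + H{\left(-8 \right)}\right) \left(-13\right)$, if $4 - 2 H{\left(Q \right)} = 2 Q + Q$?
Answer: $-130$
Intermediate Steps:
$H{\left(Q \right)} = 2 - \frac{3 Q}{2}$ ($H{\left(Q \right)} = 2 - \frac{2 Q + Q}{2} = 2 - \frac{3 Q}{2}$)
$\left(-4 + H{\left(-8 \right)}\right) \left(-13\right) = \left(-4 + \left(2 - -12\right)\right) \left(-13\right) = \left(-4 + \left(2 + 12\right)\right) \left(-13\right) = \left(-4 + 14\right) \left(-13\right) = 10 \left(-13\right) = -130$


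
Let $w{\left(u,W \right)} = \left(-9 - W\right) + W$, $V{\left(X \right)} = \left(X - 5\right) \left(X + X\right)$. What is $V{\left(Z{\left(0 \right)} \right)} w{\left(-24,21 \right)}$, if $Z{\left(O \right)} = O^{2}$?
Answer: $0$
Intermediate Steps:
$V{\left(X \right)} = 2 X \left(-5 + X\right)$ ($V{\left(X \right)} = \left(-5 + X\right) 2 X = 2 X \left(-5 + X\right)$)
$w{\left(u,W \right)} = -9$
$V{\left(Z{\left(0 \right)} \right)} w{\left(-24,21 \right)} = 2 \cdot 0^{2} \left(-5 + 0^{2}\right) \left(-9\right) = 2 \cdot 0 \left(-5 + 0\right) \left(-9\right) = 2 \cdot 0 \left(-5\right) \left(-9\right) = 0 \left(-9\right) = 0$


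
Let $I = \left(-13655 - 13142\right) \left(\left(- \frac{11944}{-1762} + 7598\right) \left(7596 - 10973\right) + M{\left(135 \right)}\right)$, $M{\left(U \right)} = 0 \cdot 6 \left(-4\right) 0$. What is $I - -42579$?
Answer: $\frac{606289086052989}{881} \approx 6.8818 \cdot 10^{11}$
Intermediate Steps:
$M{\left(U \right)} = 0$ ($M{\left(U \right)} = 0 \left(-24\right) 0 = 0 \cdot 0 = 0$)
$I = \frac{606289048540890}{881}$ ($I = \left(-13655 - 13142\right) \left(\left(- \frac{11944}{-1762} + 7598\right) \left(7596 - 10973\right) + 0\right) = - 26797 \left(\left(\left(-11944\right) \left(- \frac{1}{1762}\right) + 7598\right) \left(-3377\right) + 0\right) = - 26797 \left(\left(\frac{5972}{881} + 7598\right) \left(-3377\right) + 0\right) = - 26797 \left(\frac{6699810}{881} \left(-3377\right) + 0\right) = - 26797 \left(- \frac{22625258370}{881} + 0\right) = \left(-26797\right) \left(- \frac{22625258370}{881}\right) = \frac{606289048540890}{881} \approx 6.8818 \cdot 10^{11}$)
$I - -42579 = \frac{606289048540890}{881} - -42579 = \frac{606289048540890}{881} + 42579 = \frac{606289086052989}{881}$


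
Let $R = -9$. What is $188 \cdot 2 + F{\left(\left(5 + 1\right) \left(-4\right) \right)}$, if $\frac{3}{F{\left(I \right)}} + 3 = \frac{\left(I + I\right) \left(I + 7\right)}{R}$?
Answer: $\frac{105647}{281} \approx 375.97$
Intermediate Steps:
$F{\left(I \right)} = \frac{3}{-3 - \frac{2 I \left(7 + I\right)}{9}}$ ($F{\left(I \right)} = \frac{3}{-3 + \frac{\left(I + I\right) \left(I + 7\right)}{-9}} = \frac{3}{-3 + 2 I \left(7 + I\right) \left(- \frac{1}{9}\right)} = \frac{3}{-3 - \frac{2 I \left(7 + I\right)}{9}}$)
$188 \cdot 2 + F{\left(\left(5 + 1\right) \left(-4\right) \right)} = 188 \cdot 2 - \frac{27}{27 + 2 \left(\left(5 + 1\right) \left(-4\right)\right)^{2} + 14 \left(5 + 1\right) \left(-4\right)} = 376 - \frac{27}{27 + 2 \left(6 \left(-4\right)\right)^{2} + 14 \cdot 6 \left(-4\right)} = 376 - \frac{27}{27 + 2 \left(-24\right)^{2} + 14 \left(-24\right)} = 376 - \frac{27}{27 + 2 \cdot 576 - 336} = 376 - \frac{27}{27 + 1152 - 336} = 376 - \frac{27}{843} = 376 - \frac{9}{281} = \frac{105647}{281}$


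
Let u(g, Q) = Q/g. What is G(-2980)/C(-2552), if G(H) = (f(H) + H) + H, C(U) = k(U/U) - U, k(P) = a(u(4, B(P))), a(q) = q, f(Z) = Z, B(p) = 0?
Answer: -2235/638 ≈ -3.5031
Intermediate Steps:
k(P) = 0 (k(P) = 0/4 = 0*(¼) = 0)
C(U) = -U (C(U) = 0 - U = -U)
G(H) = 3*H (G(H) = (H + H) + H = 2*H + H = 3*H)
G(-2980)/C(-2552) = (3*(-2980))/((-1*(-2552))) = -8940/2552 = -8940*1/2552 = -2235/638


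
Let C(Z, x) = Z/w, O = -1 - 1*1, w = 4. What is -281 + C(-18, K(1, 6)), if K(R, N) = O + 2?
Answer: -571/2 ≈ -285.50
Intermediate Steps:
O = -2 (O = -1 - 1 = -2)
K(R, N) = 0 (K(R, N) = -2 + 2 = 0)
C(Z, x) = Z/4
-281 + C(-18, K(1, 6)) = -281 + (¼)*(-18) = -281 - 9/2 = -571/2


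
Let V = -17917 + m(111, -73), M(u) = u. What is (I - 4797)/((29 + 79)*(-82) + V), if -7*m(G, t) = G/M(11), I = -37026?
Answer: 3220371/2061632 ≈ 1.5620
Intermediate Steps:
m(G, t) = -G/77 (m(G, t) = -G/(7*11) = -G/77)
V = -1379720/77 (V = -17917 - 1/77*111 = -17917 - 111/77 = -1379720/77 ≈ -17918.)
(I - 4797)/((29 + 79)*(-82) + V) = (-37026 - 4797)/((29 + 79)*(-82) - 1379720/77) = -41823/(108*(-82) - 1379720/77) = -41823/(-8856 - 1379720/77) = -41823/(-2061632/77) = -41823*(-77/2061632) = 3220371/2061632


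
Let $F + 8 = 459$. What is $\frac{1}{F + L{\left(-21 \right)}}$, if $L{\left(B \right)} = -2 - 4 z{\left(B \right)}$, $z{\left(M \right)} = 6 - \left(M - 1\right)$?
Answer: $\frac{1}{337} \approx 0.0029674$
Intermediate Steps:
$F = 451$ ($F = -8 + 459 = 451$)
$z{\left(M \right)} = 7 - M$ ($z{\left(M \right)} = 6 - \left(-1 + M\right) = 7 - M$)
$L{\left(B \right)} = -30 + 4 B$ ($L{\left(B \right)} = -2 - 4 \left(7 - B\right) = -2 + \left(-28 + 4 B\right) = -30 + 4 B$)
$\frac{1}{F + L{\left(-21 \right)}} = \frac{1}{451 + \left(-30 + 4 \left(-21\right)\right)} = \frac{1}{451 - 114} = \frac{1}{337}$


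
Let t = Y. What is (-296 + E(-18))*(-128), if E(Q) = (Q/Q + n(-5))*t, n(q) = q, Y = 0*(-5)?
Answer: 37888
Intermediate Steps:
Y = 0
t = 0
E(Q) = 0 (E(Q) = (Q/Q - 5)*0 = (1 - 5)*0 = -4*0 = 0)
(-296 + E(-18))*(-128) = (-296 + 0)*(-128) = -296*(-128) = 37888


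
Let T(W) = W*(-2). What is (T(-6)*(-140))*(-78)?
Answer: 131040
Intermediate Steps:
T(W) = -2*W
(T(-6)*(-140))*(-78) = (-2*(-6)*(-140))*(-78) = (12*(-140))*(-78) = -1680*(-78) = 131040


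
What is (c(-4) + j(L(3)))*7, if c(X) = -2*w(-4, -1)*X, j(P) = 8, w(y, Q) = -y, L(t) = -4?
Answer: 280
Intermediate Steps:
c(X) = -8*X (c(X) = -2*(-1*(-4))*X = -8*X)
(c(-4) + j(L(3)))*7 = (-8*(-4) + 8)*7 = (32 + 8)*7 = 40*7 = 280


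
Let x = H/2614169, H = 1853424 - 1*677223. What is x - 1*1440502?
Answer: -3765714496637/2614169 ≈ -1.4405e+6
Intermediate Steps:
H = 1176201 (H = 1853424 - 677223 = 1176201)
x = 1176201/2614169 ≈ 0.44993
x - 1*1440502 = 1176201/2614169 - 1*1440502 = 1176201/2614169 - 1440502 = -3765714496637/2614169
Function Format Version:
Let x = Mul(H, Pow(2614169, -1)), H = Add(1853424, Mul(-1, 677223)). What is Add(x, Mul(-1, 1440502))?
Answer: Rational(-3765714496637, 2614169) ≈ -1.4405e+6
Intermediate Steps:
H = 1176201 (H = Add(1853424, -677223) = 1176201)
x = Rational(1176201, 2614169) (x = Mul(1176201, Pow(2614169, -1)) = Mul(1176201, Rational(1, 2614169)) = Rational(1176201, 2614169) ≈ 0.44993)
Add(x, Mul(-1, 1440502)) = Add(Rational(1176201, 2614169), Mul(-1, 1440502)) = Add(Rational(1176201, 2614169), -1440502) = Rational(-3765714496637, 2614169)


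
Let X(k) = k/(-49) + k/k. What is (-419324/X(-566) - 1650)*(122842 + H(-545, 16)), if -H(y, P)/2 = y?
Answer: -2672175433432/615 ≈ -4.3450e+9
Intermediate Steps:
X(k) = 1 - k/49 (X(k) = k*(-1/49) + 1 = -k/49 + 1 = 1 - k/49)
H(y, P) = -2*y
(-419324/X(-566) - 1650)*(122842 + H(-545, 16)) = (-419324/(1 - 1/49*(-566)) - 1650)*(122842 - 2*(-545)) = (-419324/(1 + 566/49) - 1650)*(122842 + 1090) = (-419324/615/49 - 1650)*123932 = (-419324*49/615 - 1650)*123932 = (-20546876/615 - 1650)*123932 = -21561626/615*123932 = -2672175433432/615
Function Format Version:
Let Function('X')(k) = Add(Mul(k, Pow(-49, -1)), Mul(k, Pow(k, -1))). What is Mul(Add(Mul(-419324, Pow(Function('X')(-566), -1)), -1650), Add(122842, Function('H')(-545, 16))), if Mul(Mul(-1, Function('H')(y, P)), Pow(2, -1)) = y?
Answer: Rational(-2672175433432, 615) ≈ -4.3450e+9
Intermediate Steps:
Function('X')(k) = Add(1, Mul(Rational(-1, 49), k)) (Function('X')(k) = Add(Mul(k, Rational(-1, 49)), 1) = Add(Mul(Rational(-1, 49), k), 1) = Add(1, Mul(Rational(-1, 49), k)))
Function('H')(y, P) = Mul(-2, y)
Mul(Add(Mul(-419324, Pow(Function('X')(-566), -1)), -1650), Add(122842, Function('H')(-545, 16))) = Mul(Add(Mul(-419324, Pow(Add(1, Mul(Rational(-1, 49), -566)), -1)), -1650), Add(122842, Mul(-2, -545))) = Mul(Add(Mul(-419324, Pow(Add(1, Rational(566, 49)), -1)), -1650), Add(122842, 1090)) = Mul(Add(Mul(-419324, Pow(Rational(615, 49), -1)), -1650), 123932) = Mul(Add(Mul(-419324, Rational(49, 615)), -1650), 123932) = Mul(Add(Rational(-20546876, 615), -1650), 123932) = Mul(Rational(-21561626, 615), 123932) = Rational(-2672175433432, 615)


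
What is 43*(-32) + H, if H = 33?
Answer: -1343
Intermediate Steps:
43*(-32) + H = 43*(-32) + 33 = -1376 + 33 = -1343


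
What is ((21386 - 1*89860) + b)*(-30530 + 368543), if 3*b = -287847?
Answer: -55577111499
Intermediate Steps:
b = -95949 (b = (1/3)*(-287847) = -95949)
((21386 - 1*89860) + b)*(-30530 + 368543) = ((21386 - 1*89860) - 95949)*(-30530 + 368543) = ((21386 - 89860) - 95949)*338013 = (-68474 - 95949)*338013 = -164423*338013 = -55577111499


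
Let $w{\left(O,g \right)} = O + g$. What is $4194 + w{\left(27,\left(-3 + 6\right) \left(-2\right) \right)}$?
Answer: $4215$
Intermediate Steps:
$4194 + w{\left(27,\left(-3 + 6\right) \left(-2\right) \right)} = 4194 + \left(27 + \left(-3 + 6\right) \left(-2\right)\right) = 4194 + \left(27 + 3 \left(-2\right)\right) = 4194 + \left(27 - 6\right) = 4194 + 21 = 4215$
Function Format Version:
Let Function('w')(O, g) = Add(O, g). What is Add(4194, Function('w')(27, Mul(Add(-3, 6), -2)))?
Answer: 4215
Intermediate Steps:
Add(4194, Function('w')(27, Mul(Add(-3, 6), -2))) = Add(4194, Add(27, Mul(Add(-3, 6), -2))) = Add(4194, Add(27, Mul(3, -2))) = Add(4194, Add(27, -6)) = Add(4194, 21) = 4215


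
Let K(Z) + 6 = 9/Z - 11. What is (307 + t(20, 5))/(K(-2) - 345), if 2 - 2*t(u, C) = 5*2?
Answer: -606/733 ≈ -0.82674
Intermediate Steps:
t(u, C) = -4 (t(u, C) = 1 - 5*2/2 = 1 - 1/2*10 = 1 - 5 = -4)
K(Z) = -17 + 9/Z (K(Z) = -6 + (9/Z - 11) = -6 + (-11 + 9/Z) = -17 + 9/Z)
(307 + t(20, 5))/(K(-2) - 345) = (307 - 4)/((-17 + 9/(-2)) - 345) = 303/((-17 + 9*(-1/2)) - 345) = 303/((-17 - 9/2) - 345) = 303/(-43/2 - 345) = 303/(-733/2) = 303*(-2/733) = -606/733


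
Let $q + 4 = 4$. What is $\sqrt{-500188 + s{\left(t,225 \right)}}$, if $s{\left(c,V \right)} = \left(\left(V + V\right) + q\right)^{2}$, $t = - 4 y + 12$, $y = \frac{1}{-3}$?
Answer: $2 i \sqrt{74422} \approx 545.61 i$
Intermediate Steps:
$q = 0$ ($q = -4 + 4 = 0$)
$y = - \frac{1}{3} \approx -0.33333$
$t = \frac{40}{3}$ ($t = \left(-4\right) \left(- \frac{1}{3}\right) + 12 = \frac{4}{3} + 12 = \frac{40}{3} \approx 13.333$)
$s{\left(c,V \right)} = 4 V^{2}$ ($s{\left(c,V \right)} = \left(\left(V + V\right) + 0\right)^{2} = \left(2 V + 0\right)^{2} = \left(2 V\right)^{2} = 4 V^{2}$)
$\sqrt{-500188 + s{\left(t,225 \right)}} = \sqrt{-500188 + 4 \cdot 225^{2}} = \sqrt{-500188 + 4 \cdot 50625} = \sqrt{-500188 + 202500} = \sqrt{-297688} = 2 i \sqrt{74422}$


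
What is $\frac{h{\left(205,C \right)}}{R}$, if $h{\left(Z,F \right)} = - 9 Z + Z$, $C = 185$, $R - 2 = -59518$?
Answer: $\frac{410}{14879} \approx 0.027556$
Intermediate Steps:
$R = -59516$ ($R = 2 - 59518 = -59516$)
$h{\left(Z,F \right)} = - 8 Z$
$\frac{h{\left(205,C \right)}}{R} = \frac{\left(-8\right) 205}{-59516} = \left(-1640\right) \left(- \frac{1}{59516}\right) = \frac{410}{14879}$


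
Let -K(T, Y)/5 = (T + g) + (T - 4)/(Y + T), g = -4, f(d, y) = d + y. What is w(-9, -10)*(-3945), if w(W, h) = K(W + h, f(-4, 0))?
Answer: -433950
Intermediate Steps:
K(T, Y) = 20 - 5*T - 5*(-4 + T)/(T + Y) (K(T, Y) = -5*((T - 4) + (T - 4)/(Y + T)) = -5*((-4 + T) + (-4 + T)/(T + Y)) = -5*(-4 + T + (-4 + T)/(T + Y)) = 20 - 5*T - 5*(-4 + T)/(T + Y))
w(W, h) = 5*(-12 - (W + h)² + 7*W + 7*h)/(-4 + W + h) (w(W, h) = 5*(4 - (W + h)² + 3*(W + h) + 4*(-4 + 0) - (W + h)*(-4 + 0))/((W + h) + (-4 + 0)) = 5*(4 - (W + h)² + (3*W + 3*h) + 4*(-4) - 1*(W + h)*(-4))/((W + h) - 4) = 5*(4 - (W + h)² + (3*W + 3*h) - 16 + (4*W + 4*h))/(-4 + W + h) = 5*(-12 - (W + h)² + 7*W + 7*h)/(-4 + W + h))
w(-9, -10)*(-3945) = (15 - 5*(-9) - 5*(-10))*(-3945) = (15 + 45 + 50)*(-3945) = 110*(-3945) = -433950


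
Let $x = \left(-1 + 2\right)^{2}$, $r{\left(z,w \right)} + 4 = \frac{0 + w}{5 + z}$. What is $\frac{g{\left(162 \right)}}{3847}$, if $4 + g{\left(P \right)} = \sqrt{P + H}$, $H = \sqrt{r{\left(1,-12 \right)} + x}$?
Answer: $- \frac{4}{3847} + \frac{\sqrt{162 + i \sqrt{5}}}{3847} \approx 0.0022688 + 2.2833 \cdot 10^{-5} i$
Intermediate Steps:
$r{\left(z,w \right)} = -4 + \frac{w}{5 + z}$ ($r{\left(z,w \right)} = -4 + \frac{0 + w}{5 + z} = -4 + \frac{w}{5 + z}$)
$x = 1$ ($x = 1^{2} = 1$)
$H = i \sqrt{5}$ ($H = \sqrt{\frac{-20 - 12 - 4}{5 + 1} + 1} = \sqrt{\frac{-20 - 12 - 4}{6} + 1} = \sqrt{\frac{1}{6} \left(-36\right) + 1} = \sqrt{-6 + 1} = \sqrt{-5} = i \sqrt{5} \approx 2.2361 i$)
$g{\left(P \right)} = -4 + \sqrt{P + i \sqrt{5}}$
$\frac{g{\left(162 \right)}}{3847} = \frac{-4 + \sqrt{162 + i \sqrt{5}}}{3847} = \left(-4 + \sqrt{162 + i \sqrt{5}}\right) \frac{1}{3847} = - \frac{4}{3847} + \frac{\sqrt{162 + i \sqrt{5}}}{3847}$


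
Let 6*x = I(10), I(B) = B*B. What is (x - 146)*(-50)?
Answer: 19400/3 ≈ 6466.7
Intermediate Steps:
I(B) = B²
x = 50/3 (x = (⅙)*10² = (⅙)*100 = 50/3 ≈ 16.667)
(x - 146)*(-50) = (50/3 - 146)*(-50) = -388/3*(-50) = 19400/3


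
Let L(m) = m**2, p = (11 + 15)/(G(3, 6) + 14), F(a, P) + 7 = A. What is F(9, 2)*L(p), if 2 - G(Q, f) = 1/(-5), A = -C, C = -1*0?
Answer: -118300/6561 ≈ -18.031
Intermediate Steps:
C = 0
A = 0 (A = -1*0 = 0)
G(Q, f) = 11/5 (G(Q, f) = 2 - 1/(-5) = 2 - (-1)/5 = 2 - 1*(-1/5) = 2 + 1/5 = 11/5)
F(a, P) = -7 (F(a, P) = -7 + 0 = -7)
p = 130/81 (p = (11 + 15)/(11/5 + 14) = 26/(81/5) = 26*(5/81) = 130/81 ≈ 1.6049)
F(9, 2)*L(p) = -7*(130/81)**2 = -7*16900/6561 = -118300/6561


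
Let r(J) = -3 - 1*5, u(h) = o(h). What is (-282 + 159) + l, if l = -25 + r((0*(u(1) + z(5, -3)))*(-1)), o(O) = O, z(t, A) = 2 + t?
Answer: -156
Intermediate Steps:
u(h) = h
r(J) = -8 (r(J) = -3 - 5 = -8)
l = -33 (l = -25 - 8 = -33)
(-282 + 159) + l = (-282 + 159) - 33 = -123 - 33 = -156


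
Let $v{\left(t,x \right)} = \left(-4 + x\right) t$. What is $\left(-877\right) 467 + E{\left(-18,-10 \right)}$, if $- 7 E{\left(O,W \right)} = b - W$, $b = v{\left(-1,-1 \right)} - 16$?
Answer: $- \frac{2866912}{7} \approx -4.0956 \cdot 10^{5}$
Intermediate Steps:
$v{\left(t,x \right)} = t \left(-4 + x\right)$
$b = -11$ ($b = - (-4 - 1) - 16 = \left(-1\right) \left(-5\right) - 16 = 5 - 16 = -11$)
$E{\left(O,W \right)} = \frac{11}{7} + \frac{W}{7}$ ($E{\left(O,W \right)} = - \frac{-11 - W}{7} = \frac{11}{7} + \frac{W}{7}$)
$\left(-877\right) 467 + E{\left(-18,-10 \right)} = \left(-877\right) 467 + \left(\frac{11}{7} + \frac{1}{7} \left(-10\right)\right) = -409559 + \left(\frac{11}{7} - \frac{10}{7}\right) = -409559 + \frac{1}{7} = - \frac{2866912}{7}$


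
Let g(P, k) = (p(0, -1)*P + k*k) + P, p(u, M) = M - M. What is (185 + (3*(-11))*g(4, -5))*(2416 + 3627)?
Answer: -4665196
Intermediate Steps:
p(u, M) = 0
g(P, k) = P + k² (g(P, k) = (0*P + k*k) + P = (0 + k²) + P = k² + P = P + k²)
(185 + (3*(-11))*g(4, -5))*(2416 + 3627) = (185 + (3*(-11))*(4 + (-5)²))*(2416 + 3627) = (185 - 33*(4 + 25))*6043 = (185 - 33*29)*6043 = (185 - 957)*6043 = -772*6043 = -4665196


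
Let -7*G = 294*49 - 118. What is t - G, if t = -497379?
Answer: -3467365/7 ≈ -4.9534e+5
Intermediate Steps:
G = -14288/7 (G = -(294*49 - 118)/7 = -(14406 - 118)/7 = -1/7*14288 = -14288/7 ≈ -2041.1)
t - G = -497379 - 1*(-14288/7) = -497379 + 14288/7 = -3467365/7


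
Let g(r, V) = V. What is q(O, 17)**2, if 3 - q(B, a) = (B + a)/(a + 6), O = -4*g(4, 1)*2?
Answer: 3600/529 ≈ 6.8053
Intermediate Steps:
O = -8 (O = -4*2 = -8)
q(B, a) = 3 - (B + a)/(6 + a) (q(B, a) = 3 - (B + a)/(a + 6) = 3 - (B + a)/(6 + a))
q(O, 17)**2 = ((18 - 1*(-8) + 2*17)/(6 + 17))**2 = ((18 + 8 + 34)/23)**2 = ((1/23)*60)**2 = (60/23)**2 = 3600/529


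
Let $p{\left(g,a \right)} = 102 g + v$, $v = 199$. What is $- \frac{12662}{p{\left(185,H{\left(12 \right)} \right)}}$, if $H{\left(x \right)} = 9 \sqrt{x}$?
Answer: $- \frac{12662}{19069} \approx -0.66401$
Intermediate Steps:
$p{\left(g,a \right)} = 199 + 102 g$ ($p{\left(g,a \right)} = 102 g + 199 = 199 + 102 g$)
$- \frac{12662}{p{\left(185,H{\left(12 \right)} \right)}} = - \frac{12662}{199 + 102 \cdot 185} = - \frac{12662}{199 + 18870} = - \frac{12662}{19069}$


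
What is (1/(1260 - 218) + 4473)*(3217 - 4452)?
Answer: -5756170745/1042 ≈ -5.5242e+6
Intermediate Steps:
(1/(1260 - 218) + 4473)*(3217 - 4452) = (1/1042 + 4473)*(-1235) = (4660867/1042)*(-1235) = -5756170745/1042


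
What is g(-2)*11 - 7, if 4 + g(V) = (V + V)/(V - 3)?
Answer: -211/5 ≈ -42.200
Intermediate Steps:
g(V) = -4 + 2*V/(-3 + V) (g(V) = -4 + (V + V)/(V - 3) = -4 + (2*V)/(-3 + V) = -4 + 2*V/(-3 + V))
g(-2)*11 - 7 = (2*(6 - 1*(-2))/(-3 - 2))*11 - 7 = (2*(6 + 2)/(-5))*11 - 7 = (2*(-⅕)*8)*11 - 7 = -16/5*11 - 7 = -176/5 - 7 = -211/5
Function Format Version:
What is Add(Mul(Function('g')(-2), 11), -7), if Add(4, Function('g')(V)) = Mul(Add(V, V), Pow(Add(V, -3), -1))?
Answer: Rational(-211, 5) ≈ -42.200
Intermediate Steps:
Function('g')(V) = Add(-4, Mul(2, V, Pow(Add(-3, V), -1))) (Function('g')(V) = Add(-4, Mul(Add(V, V), Pow(Add(V, -3), -1))) = Add(-4, Mul(Mul(2, V), Pow(Add(-3, V), -1))) = Add(-4, Mul(2, V, Pow(Add(-3, V), -1))))
Add(Mul(Function('g')(-2), 11), -7) = Add(Mul(Mul(2, Pow(Add(-3, -2), -1), Add(6, Mul(-1, -2))), 11), -7) = Add(Mul(Mul(2, Pow(-5, -1), Add(6, 2)), 11), -7) = Add(Mul(Mul(2, Rational(-1, 5), 8), 11), -7) = Add(Mul(Rational(-16, 5), 11), -7) = Add(Rational(-176, 5), -7) = Rational(-211, 5)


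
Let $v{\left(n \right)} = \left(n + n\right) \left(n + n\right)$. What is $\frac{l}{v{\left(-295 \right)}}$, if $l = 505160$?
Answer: $\frac{25258}{17405} \approx 1.4512$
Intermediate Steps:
$v{\left(n \right)} = 4 n^{2}$ ($v{\left(n \right)} = 2 n 2 n = 4 n^{2}$)
$\frac{l}{v{\left(-295 \right)}} = \frac{505160}{4 \left(-295\right)^{2}} = \frac{505160}{4 \cdot 87025} = \frac{505160}{348100} = 505160 \cdot \frac{1}{348100} = \frac{25258}{17405}$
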